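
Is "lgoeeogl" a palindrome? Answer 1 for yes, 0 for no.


Input: lgoeeogl
Reversed: lgoeeogl
  Compare pos 0 ('l') with pos 7 ('l'): match
  Compare pos 1 ('g') with pos 6 ('g'): match
  Compare pos 2 ('o') with pos 5 ('o'): match
  Compare pos 3 ('e') with pos 4 ('e'): match
Result: palindrome

1


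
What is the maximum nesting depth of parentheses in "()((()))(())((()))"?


Input: "()((()))(())((()))"
Tracking depth:
  Position 0 '(': depth becomes 1
  Position 1 ')': depth becomes 0
  Position 2 '(': depth becomes 1
  Position 3 '(': depth becomes 2
  Position 4 '(': depth becomes 3
  Position 5 ')': depth becomes 2
  Position 6 ')': depth becomes 1
  Position 7 ')': depth becomes 0
  Position 8 '(': depth becomes 1
  Position 9 '(': depth becomes 2
  Position 10 ')': depth becomes 1
  Position 11 ')': depth becomes 0
  Position 12 '(': depth becomes 1
  Position 13 '(': depth becomes 2
  Position 14 '(': depth becomes 3
  Position 15 ')': depth becomes 2
  Position 16 ')': depth becomes 1
  Position 17 ')': depth becomes 0
Maximum depth reached: 3

3


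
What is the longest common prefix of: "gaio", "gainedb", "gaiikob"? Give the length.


Words: gaio, gainedb, gaiikob
  Position 0: all 'g' => match
  Position 1: all 'a' => match
  Position 2: all 'i' => match
  Position 3: ('o', 'n', 'i') => mismatch, stop
LCP = "gai" (length 3)

3


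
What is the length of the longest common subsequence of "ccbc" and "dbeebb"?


LCS of "ccbc" and "dbeebb"
DP table:
           d    b    e    e    b    b
      0    0    0    0    0    0    0
  c   0    0    0    0    0    0    0
  c   0    0    0    0    0    0    0
  b   0    0    1    1    1    1    1
  c   0    0    1    1    1    1    1
LCS length = dp[4][6] = 1

1


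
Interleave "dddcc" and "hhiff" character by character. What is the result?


Interleaving "dddcc" and "hhiff":
  Position 0: 'd' from first, 'h' from second => "dh"
  Position 1: 'd' from first, 'h' from second => "dh"
  Position 2: 'd' from first, 'i' from second => "di"
  Position 3: 'c' from first, 'f' from second => "cf"
  Position 4: 'c' from first, 'f' from second => "cf"
Result: dhdhdicfcf

dhdhdicfcf


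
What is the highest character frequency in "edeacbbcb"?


Input: edeacbbcb
Character counts:
  'a': 1
  'b': 3
  'c': 2
  'd': 1
  'e': 2
Maximum frequency: 3

3


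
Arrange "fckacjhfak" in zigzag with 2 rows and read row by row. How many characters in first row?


Zigzag "fckacjhfak" into 2 rows:
Placing characters:
  'f' => row 0
  'c' => row 1
  'k' => row 0
  'a' => row 1
  'c' => row 0
  'j' => row 1
  'h' => row 0
  'f' => row 1
  'a' => row 0
  'k' => row 1
Rows:
  Row 0: "fkcha"
  Row 1: "cajfk"
First row length: 5

5


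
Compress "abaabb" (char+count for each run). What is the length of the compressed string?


Input: abaabb
Runs:
  'a' x 1 => "a1"
  'b' x 1 => "b1"
  'a' x 2 => "a2"
  'b' x 2 => "b2"
Compressed: "a1b1a2b2"
Compressed length: 8

8


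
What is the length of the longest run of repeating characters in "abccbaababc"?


Input: "abccbaababc"
Scanning for longest run:
  Position 1 ('b'): new char, reset run to 1
  Position 2 ('c'): new char, reset run to 1
  Position 3 ('c'): continues run of 'c', length=2
  Position 4 ('b'): new char, reset run to 1
  Position 5 ('a'): new char, reset run to 1
  Position 6 ('a'): continues run of 'a', length=2
  Position 7 ('b'): new char, reset run to 1
  Position 8 ('a'): new char, reset run to 1
  Position 9 ('b'): new char, reset run to 1
  Position 10 ('c'): new char, reset run to 1
Longest run: 'c' with length 2

2


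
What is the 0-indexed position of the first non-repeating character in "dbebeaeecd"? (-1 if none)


Input: dbebeaeecd
Character frequencies:
  'a': 1
  'b': 2
  'c': 1
  'd': 2
  'e': 4
Scanning left to right for freq == 1:
  Position 0 ('d'): freq=2, skip
  Position 1 ('b'): freq=2, skip
  Position 2 ('e'): freq=4, skip
  Position 3 ('b'): freq=2, skip
  Position 4 ('e'): freq=4, skip
  Position 5 ('a'): unique! => answer = 5

5


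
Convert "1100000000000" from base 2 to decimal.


Input: "1100000000000" in base 2
Positional expansion:
  Digit '1' (value 1) x 2^12 = 4096
  Digit '1' (value 1) x 2^11 = 2048
  Digit '0' (value 0) x 2^10 = 0
  Digit '0' (value 0) x 2^9 = 0
  Digit '0' (value 0) x 2^8 = 0
  Digit '0' (value 0) x 2^7 = 0
  Digit '0' (value 0) x 2^6 = 0
  Digit '0' (value 0) x 2^5 = 0
  Digit '0' (value 0) x 2^4 = 0
  Digit '0' (value 0) x 2^3 = 0
  Digit '0' (value 0) x 2^2 = 0
  Digit '0' (value 0) x 2^1 = 0
  Digit '0' (value 0) x 2^0 = 0
Sum = 6144

6144


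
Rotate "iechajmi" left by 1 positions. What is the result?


Input: "iechajmi", rotate left by 1
First 1 characters: "i"
Remaining characters: "echajmi"
Concatenate remaining + first: "echajmi" + "i" = "echajmii"

echajmii


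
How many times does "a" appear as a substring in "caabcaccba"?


Searching for "a" in "caabcaccba"
Scanning each position:
  Position 0: "c" => no
  Position 1: "a" => MATCH
  Position 2: "a" => MATCH
  Position 3: "b" => no
  Position 4: "c" => no
  Position 5: "a" => MATCH
  Position 6: "c" => no
  Position 7: "c" => no
  Position 8: "b" => no
  Position 9: "a" => MATCH
Total occurrences: 4

4


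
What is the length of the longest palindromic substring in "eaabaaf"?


Input: "eaabaaf"
Checking substrings for palindromes:
  [1:6] "aabaa" (len 5) => palindrome
  [2:5] "aba" (len 3) => palindrome
  [1:3] "aa" (len 2) => palindrome
  [4:6] "aa" (len 2) => palindrome
Longest palindromic substring: "aabaa" with length 5

5


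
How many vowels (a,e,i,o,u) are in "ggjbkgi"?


Input: ggjbkgi
Checking each character:
  'g' at position 0: consonant
  'g' at position 1: consonant
  'j' at position 2: consonant
  'b' at position 3: consonant
  'k' at position 4: consonant
  'g' at position 5: consonant
  'i' at position 6: vowel (running total: 1)
Total vowels: 1

1


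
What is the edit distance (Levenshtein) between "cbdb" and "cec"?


Computing edit distance: "cbdb" -> "cec"
DP table:
           c    e    c
      0    1    2    3
  c   1    0    1    2
  b   2    1    1    2
  d   3    2    2    2
  b   4    3    3    3
Edit distance = dp[4][3] = 3

3


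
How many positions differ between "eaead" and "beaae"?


Comparing "eaead" and "beaae" position by position:
  Position 0: 'e' vs 'b' => DIFFER
  Position 1: 'a' vs 'e' => DIFFER
  Position 2: 'e' vs 'a' => DIFFER
  Position 3: 'a' vs 'a' => same
  Position 4: 'd' vs 'e' => DIFFER
Positions that differ: 4

4


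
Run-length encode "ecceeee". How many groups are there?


Input: ecceeee
Scanning for consecutive runs:
  Group 1: 'e' x 1 (positions 0-0)
  Group 2: 'c' x 2 (positions 1-2)
  Group 3: 'e' x 4 (positions 3-6)
Total groups: 3

3


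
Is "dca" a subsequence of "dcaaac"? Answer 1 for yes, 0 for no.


Check if "dca" is a subsequence of "dcaaac"
Greedy scan:
  Position 0 ('d'): matches sub[0] = 'd'
  Position 1 ('c'): matches sub[1] = 'c'
  Position 2 ('a'): matches sub[2] = 'a'
  Position 3 ('a'): no match needed
  Position 4 ('a'): no match needed
  Position 5 ('c'): no match needed
All 3 characters matched => is a subsequence

1


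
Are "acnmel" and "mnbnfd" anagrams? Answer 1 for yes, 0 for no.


Strings: "acnmel", "mnbnfd"
Sorted first:  acelmn
Sorted second: bdfmnn
Differ at position 0: 'a' vs 'b' => not anagrams

0


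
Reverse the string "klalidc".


Input: klalidc
Reading characters right to left:
  Position 6: 'c'
  Position 5: 'd'
  Position 4: 'i'
  Position 3: 'l'
  Position 2: 'a'
  Position 1: 'l'
  Position 0: 'k'
Reversed: cdilalk

cdilalk


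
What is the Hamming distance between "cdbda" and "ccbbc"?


Comparing "cdbda" and "ccbbc" position by position:
  Position 0: 'c' vs 'c' => same
  Position 1: 'd' vs 'c' => differ
  Position 2: 'b' vs 'b' => same
  Position 3: 'd' vs 'b' => differ
  Position 4: 'a' vs 'c' => differ
Total differences (Hamming distance): 3

3


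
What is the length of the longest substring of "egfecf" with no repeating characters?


Input: "egfecf"
Sliding window (track last position of each char):
  Position 0 ('e'): window [0,0] length 1 -- new best
  Position 1 ('g'): window [0,1] length 2 -- new best
  Position 2 ('f'): window [0,2] length 3 -- new best
  Position 3 ('e'): repeat (last at 0), move window start to 1
  Position 3 ('e'): window [1,3] length 3
  Position 4 ('c'): window [1,4] length 4 -- new best
  Position 5 ('f'): repeat (last at 2), move window start to 3
  Position 5 ('f'): window [3,5] length 3
Longest substring with no repeats: "gfec" with length 4

4


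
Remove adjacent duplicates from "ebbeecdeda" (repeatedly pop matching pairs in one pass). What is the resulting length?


Input: ebbeecdeda
Stack-based adjacent duplicate removal:
  Read 'e': push. Stack: e
  Read 'b': push. Stack: eb
  Read 'b': matches stack top 'b' => pop. Stack: e
  Read 'e': matches stack top 'e' => pop. Stack: (empty)
  Read 'e': push. Stack: e
  Read 'c': push. Stack: ec
  Read 'd': push. Stack: ecd
  Read 'e': push. Stack: ecde
  Read 'd': push. Stack: ecded
  Read 'a': push. Stack: ecdeda
Final stack: "ecdeda" (length 6)

6


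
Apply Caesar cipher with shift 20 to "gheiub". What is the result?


Caesar cipher: shift "gheiub" by 20
  'g' (pos 6) + 20 = pos 0 = 'a'
  'h' (pos 7) + 20 = pos 1 = 'b'
  'e' (pos 4) + 20 = pos 24 = 'y'
  'i' (pos 8) + 20 = pos 2 = 'c'
  'u' (pos 20) + 20 = pos 14 = 'o'
  'b' (pos 1) + 20 = pos 21 = 'v'
Result: abycov

abycov


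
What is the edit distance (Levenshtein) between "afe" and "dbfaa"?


Computing edit distance: "afe" -> "dbfaa"
DP table:
           d    b    f    a    a
      0    1    2    3    4    5
  a   1    1    2    3    3    4
  f   2    2    2    2    3    4
  e   3    3    3    3    3    4
Edit distance = dp[3][5] = 4

4


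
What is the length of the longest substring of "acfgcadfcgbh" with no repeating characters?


Input: "acfgcadfcgbh"
Sliding window (track last position of each char):
  Position 0 ('a'): window [0,0] length 1 -- new best
  Position 1 ('c'): window [0,1] length 2 -- new best
  Position 2 ('f'): window [0,2] length 3 -- new best
  Position 3 ('g'): window [0,3] length 4 -- new best
  Position 4 ('c'): repeat (last at 1), move window start to 2
  Position 4 ('c'): window [2,4] length 3
  Position 5 ('a'): window [2,5] length 4
  Position 6 ('d'): window [2,6] length 5 -- new best
  Position 7 ('f'): repeat (last at 2), move window start to 3
  Position 7 ('f'): window [3,7] length 5
  Position 8 ('c'): repeat (last at 4), move window start to 5
  Position 8 ('c'): window [5,8] length 4
  Position 9 ('g'): window [5,9] length 5
  Position 10 ('b'): window [5,10] length 6 -- new best
  Position 11 ('h'): window [5,11] length 7 -- new best
Longest substring with no repeats: "adfcgbh" with length 7

7


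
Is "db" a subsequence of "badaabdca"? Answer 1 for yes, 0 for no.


Check if "db" is a subsequence of "badaabdca"
Greedy scan:
  Position 0 ('b'): no match needed
  Position 1 ('a'): no match needed
  Position 2 ('d'): matches sub[0] = 'd'
  Position 3 ('a'): no match needed
  Position 4 ('a'): no match needed
  Position 5 ('b'): matches sub[1] = 'b'
  Position 6 ('d'): no match needed
  Position 7 ('c'): no match needed
  Position 8 ('a'): no match needed
All 2 characters matched => is a subsequence

1


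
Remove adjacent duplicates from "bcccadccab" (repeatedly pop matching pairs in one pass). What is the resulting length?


Input: bcccadccab
Stack-based adjacent duplicate removal:
  Read 'b': push. Stack: b
  Read 'c': push. Stack: bc
  Read 'c': matches stack top 'c' => pop. Stack: b
  Read 'c': push. Stack: bc
  Read 'a': push. Stack: bca
  Read 'd': push. Stack: bcad
  Read 'c': push. Stack: bcadc
  Read 'c': matches stack top 'c' => pop. Stack: bcad
  Read 'a': push. Stack: bcada
  Read 'b': push. Stack: bcadab
Final stack: "bcadab" (length 6)

6


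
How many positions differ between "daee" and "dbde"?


Comparing "daee" and "dbde" position by position:
  Position 0: 'd' vs 'd' => same
  Position 1: 'a' vs 'b' => DIFFER
  Position 2: 'e' vs 'd' => DIFFER
  Position 3: 'e' vs 'e' => same
Positions that differ: 2

2


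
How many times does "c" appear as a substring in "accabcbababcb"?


Searching for "c" in "accabcbababcb"
Scanning each position:
  Position 0: "a" => no
  Position 1: "c" => MATCH
  Position 2: "c" => MATCH
  Position 3: "a" => no
  Position 4: "b" => no
  Position 5: "c" => MATCH
  Position 6: "b" => no
  Position 7: "a" => no
  Position 8: "b" => no
  Position 9: "a" => no
  Position 10: "b" => no
  Position 11: "c" => MATCH
  Position 12: "b" => no
Total occurrences: 4

4


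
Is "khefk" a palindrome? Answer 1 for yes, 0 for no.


Input: khefk
Reversed: kfehk
  Compare pos 0 ('k') with pos 4 ('k'): match
  Compare pos 1 ('h') with pos 3 ('f'): MISMATCH
Result: not a palindrome

0


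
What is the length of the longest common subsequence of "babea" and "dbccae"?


LCS of "babea" and "dbccae"
DP table:
           d    b    c    c    a    e
      0    0    0    0    0    0    0
  b   0    0    1    1    1    1    1
  a   0    0    1    1    1    2    2
  b   0    0    1    1    1    2    2
  e   0    0    1    1    1    2    3
  a   0    0    1    1    1    2    3
LCS length = dp[5][6] = 3

3


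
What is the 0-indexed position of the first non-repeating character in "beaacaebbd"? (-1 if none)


Input: beaacaebbd
Character frequencies:
  'a': 3
  'b': 3
  'c': 1
  'd': 1
  'e': 2
Scanning left to right for freq == 1:
  Position 0 ('b'): freq=3, skip
  Position 1 ('e'): freq=2, skip
  Position 2 ('a'): freq=3, skip
  Position 3 ('a'): freq=3, skip
  Position 4 ('c'): unique! => answer = 4

4


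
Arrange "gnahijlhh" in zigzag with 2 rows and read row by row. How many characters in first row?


Zigzag "gnahijlhh" into 2 rows:
Placing characters:
  'g' => row 0
  'n' => row 1
  'a' => row 0
  'h' => row 1
  'i' => row 0
  'j' => row 1
  'l' => row 0
  'h' => row 1
  'h' => row 0
Rows:
  Row 0: "gailh"
  Row 1: "nhjh"
First row length: 5

5


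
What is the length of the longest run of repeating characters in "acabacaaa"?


Input: "acabacaaa"
Scanning for longest run:
  Position 1 ('c'): new char, reset run to 1
  Position 2 ('a'): new char, reset run to 1
  Position 3 ('b'): new char, reset run to 1
  Position 4 ('a'): new char, reset run to 1
  Position 5 ('c'): new char, reset run to 1
  Position 6 ('a'): new char, reset run to 1
  Position 7 ('a'): continues run of 'a', length=2
  Position 8 ('a'): continues run of 'a', length=3
Longest run: 'a' with length 3

3


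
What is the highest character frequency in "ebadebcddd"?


Input: ebadebcddd
Character counts:
  'a': 1
  'b': 2
  'c': 1
  'd': 4
  'e': 2
Maximum frequency: 4

4


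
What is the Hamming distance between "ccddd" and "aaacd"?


Comparing "ccddd" and "aaacd" position by position:
  Position 0: 'c' vs 'a' => differ
  Position 1: 'c' vs 'a' => differ
  Position 2: 'd' vs 'a' => differ
  Position 3: 'd' vs 'c' => differ
  Position 4: 'd' vs 'd' => same
Total differences (Hamming distance): 4

4


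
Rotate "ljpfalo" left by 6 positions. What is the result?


Input: "ljpfalo", rotate left by 6
First 6 characters: "ljpfal"
Remaining characters: "o"
Concatenate remaining + first: "o" + "ljpfal" = "oljpfal"

oljpfal


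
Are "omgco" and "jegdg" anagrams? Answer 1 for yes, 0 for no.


Strings: "omgco", "jegdg"
Sorted first:  cgmoo
Sorted second: deggj
Differ at position 0: 'c' vs 'd' => not anagrams

0


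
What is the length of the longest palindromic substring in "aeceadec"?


Input: "aeceadec"
Checking substrings for palindromes:
  [0:5] "aecea" (len 5) => palindrome
  [1:4] "ece" (len 3) => palindrome
Longest palindromic substring: "aecea" with length 5

5


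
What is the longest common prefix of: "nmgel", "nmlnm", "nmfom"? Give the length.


Words: nmgel, nmlnm, nmfom
  Position 0: all 'n' => match
  Position 1: all 'm' => match
  Position 2: ('g', 'l', 'f') => mismatch, stop
LCP = "nm" (length 2)

2


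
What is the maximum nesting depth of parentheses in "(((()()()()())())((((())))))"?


Input: "(((()()()()())())((((())))))"
Tracking depth:
  Position 0 '(': depth becomes 1
  Position 1 '(': depth becomes 2
  Position 2 '(': depth becomes 3
  Position 3 '(': depth becomes 4
  Position 4 ')': depth becomes 3
  Position 5 '(': depth becomes 4
  Position 6 ')': depth becomes 3
  Position 7 '(': depth becomes 4
  Position 8 ')': depth becomes 3
  Position 9 '(': depth becomes 4
  Position 10 ')': depth becomes 3
  Position 11 '(': depth becomes 4
  Position 12 ')': depth becomes 3
  Position 13 ')': depth becomes 2
  Position 14 '(': depth becomes 3
  Position 15 ')': depth becomes 2
  Position 16 ')': depth becomes 1
  Position 17 '(': depth becomes 2
  Position 18 '(': depth becomes 3
  Position 19 '(': depth becomes 4
  Position 20 '(': depth becomes 5
  Position 21 '(': depth becomes 6
  Position 22 ')': depth becomes 5
  Position 23 ')': depth becomes 4
  Position 24 ')': depth becomes 3
  Position 25 ')': depth becomes 2
  Position 26 ')': depth becomes 1
  Position 27 ')': depth becomes 0
Maximum depth reached: 6

6


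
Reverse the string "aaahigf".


Input: aaahigf
Reading characters right to left:
  Position 6: 'f'
  Position 5: 'g'
  Position 4: 'i'
  Position 3: 'h'
  Position 2: 'a'
  Position 1: 'a'
  Position 0: 'a'
Reversed: fgihaaa

fgihaaa


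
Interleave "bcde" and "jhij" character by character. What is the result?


Interleaving "bcde" and "jhij":
  Position 0: 'b' from first, 'j' from second => "bj"
  Position 1: 'c' from first, 'h' from second => "ch"
  Position 2: 'd' from first, 'i' from second => "di"
  Position 3: 'e' from first, 'j' from second => "ej"
Result: bjchdiej

bjchdiej


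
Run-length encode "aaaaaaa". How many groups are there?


Input: aaaaaaa
Scanning for consecutive runs:
  Group 1: 'a' x 7 (positions 0-6)
Total groups: 1

1


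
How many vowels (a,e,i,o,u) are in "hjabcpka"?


Input: hjabcpka
Checking each character:
  'h' at position 0: consonant
  'j' at position 1: consonant
  'a' at position 2: vowel (running total: 1)
  'b' at position 3: consonant
  'c' at position 4: consonant
  'p' at position 5: consonant
  'k' at position 6: consonant
  'a' at position 7: vowel (running total: 2)
Total vowels: 2

2


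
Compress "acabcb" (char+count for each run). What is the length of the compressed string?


Input: acabcb
Runs:
  'a' x 1 => "a1"
  'c' x 1 => "c1"
  'a' x 1 => "a1"
  'b' x 1 => "b1"
  'c' x 1 => "c1"
  'b' x 1 => "b1"
Compressed: "a1c1a1b1c1b1"
Compressed length: 12

12


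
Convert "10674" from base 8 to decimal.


Input: "10674" in base 8
Positional expansion:
  Digit '1' (value 1) x 8^4 = 4096
  Digit '0' (value 0) x 8^3 = 0
  Digit '6' (value 6) x 8^2 = 384
  Digit '7' (value 7) x 8^1 = 56
  Digit '4' (value 4) x 8^0 = 4
Sum = 4540

4540


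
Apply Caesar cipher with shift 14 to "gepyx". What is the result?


Caesar cipher: shift "gepyx" by 14
  'g' (pos 6) + 14 = pos 20 = 'u'
  'e' (pos 4) + 14 = pos 18 = 's'
  'p' (pos 15) + 14 = pos 3 = 'd'
  'y' (pos 24) + 14 = pos 12 = 'm'
  'x' (pos 23) + 14 = pos 11 = 'l'
Result: usdml

usdml


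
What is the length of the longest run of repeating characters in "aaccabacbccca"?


Input: "aaccabacbccca"
Scanning for longest run:
  Position 1 ('a'): continues run of 'a', length=2
  Position 2 ('c'): new char, reset run to 1
  Position 3 ('c'): continues run of 'c', length=2
  Position 4 ('a'): new char, reset run to 1
  Position 5 ('b'): new char, reset run to 1
  Position 6 ('a'): new char, reset run to 1
  Position 7 ('c'): new char, reset run to 1
  Position 8 ('b'): new char, reset run to 1
  Position 9 ('c'): new char, reset run to 1
  Position 10 ('c'): continues run of 'c', length=2
  Position 11 ('c'): continues run of 'c', length=3
  Position 12 ('a'): new char, reset run to 1
Longest run: 'c' with length 3

3


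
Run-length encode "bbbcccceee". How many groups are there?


Input: bbbcccceee
Scanning for consecutive runs:
  Group 1: 'b' x 3 (positions 0-2)
  Group 2: 'c' x 4 (positions 3-6)
  Group 3: 'e' x 3 (positions 7-9)
Total groups: 3

3


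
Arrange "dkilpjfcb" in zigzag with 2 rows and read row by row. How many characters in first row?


Zigzag "dkilpjfcb" into 2 rows:
Placing characters:
  'd' => row 0
  'k' => row 1
  'i' => row 0
  'l' => row 1
  'p' => row 0
  'j' => row 1
  'f' => row 0
  'c' => row 1
  'b' => row 0
Rows:
  Row 0: "dipfb"
  Row 1: "kljc"
First row length: 5

5


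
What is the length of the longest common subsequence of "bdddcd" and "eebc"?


LCS of "bdddcd" and "eebc"
DP table:
           e    e    b    c
      0    0    0    0    0
  b   0    0    0    1    1
  d   0    0    0    1    1
  d   0    0    0    1    1
  d   0    0    0    1    1
  c   0    0    0    1    2
  d   0    0    0    1    2
LCS length = dp[6][4] = 2

2


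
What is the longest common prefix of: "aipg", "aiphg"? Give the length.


Words: aipg, aiphg
  Position 0: all 'a' => match
  Position 1: all 'i' => match
  Position 2: all 'p' => match
  Position 3: ('g', 'h') => mismatch, stop
LCP = "aip" (length 3)

3


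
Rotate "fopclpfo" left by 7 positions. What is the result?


Input: "fopclpfo", rotate left by 7
First 7 characters: "fopclpf"
Remaining characters: "o"
Concatenate remaining + first: "o" + "fopclpf" = "ofopclpf"

ofopclpf


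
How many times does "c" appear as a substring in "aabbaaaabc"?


Searching for "c" in "aabbaaaabc"
Scanning each position:
  Position 0: "a" => no
  Position 1: "a" => no
  Position 2: "b" => no
  Position 3: "b" => no
  Position 4: "a" => no
  Position 5: "a" => no
  Position 6: "a" => no
  Position 7: "a" => no
  Position 8: "b" => no
  Position 9: "c" => MATCH
Total occurrences: 1

1


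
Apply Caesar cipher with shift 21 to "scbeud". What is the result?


Caesar cipher: shift "scbeud" by 21
  's' (pos 18) + 21 = pos 13 = 'n'
  'c' (pos 2) + 21 = pos 23 = 'x'
  'b' (pos 1) + 21 = pos 22 = 'w'
  'e' (pos 4) + 21 = pos 25 = 'z'
  'u' (pos 20) + 21 = pos 15 = 'p'
  'd' (pos 3) + 21 = pos 24 = 'y'
Result: nxwzpy

nxwzpy


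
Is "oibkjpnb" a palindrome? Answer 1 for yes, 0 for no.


Input: oibkjpnb
Reversed: bnpjkbio
  Compare pos 0 ('o') with pos 7 ('b'): MISMATCH
  Compare pos 1 ('i') with pos 6 ('n'): MISMATCH
  Compare pos 2 ('b') with pos 5 ('p'): MISMATCH
  Compare pos 3 ('k') with pos 4 ('j'): MISMATCH
Result: not a palindrome

0


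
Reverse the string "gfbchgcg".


Input: gfbchgcg
Reading characters right to left:
  Position 7: 'g'
  Position 6: 'c'
  Position 5: 'g'
  Position 4: 'h'
  Position 3: 'c'
  Position 2: 'b'
  Position 1: 'f'
  Position 0: 'g'
Reversed: gcghcbfg

gcghcbfg


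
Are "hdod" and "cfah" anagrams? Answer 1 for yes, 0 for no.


Strings: "hdod", "cfah"
Sorted first:  ddho
Sorted second: acfh
Differ at position 0: 'd' vs 'a' => not anagrams

0


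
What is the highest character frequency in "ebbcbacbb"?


Input: ebbcbacbb
Character counts:
  'a': 1
  'b': 5
  'c': 2
  'e': 1
Maximum frequency: 5

5


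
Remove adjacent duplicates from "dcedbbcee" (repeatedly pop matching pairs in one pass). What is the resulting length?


Input: dcedbbcee
Stack-based adjacent duplicate removal:
  Read 'd': push. Stack: d
  Read 'c': push. Stack: dc
  Read 'e': push. Stack: dce
  Read 'd': push. Stack: dced
  Read 'b': push. Stack: dcedb
  Read 'b': matches stack top 'b' => pop. Stack: dced
  Read 'c': push. Stack: dcedc
  Read 'e': push. Stack: dcedce
  Read 'e': matches stack top 'e' => pop. Stack: dcedc
Final stack: "dcedc" (length 5)

5


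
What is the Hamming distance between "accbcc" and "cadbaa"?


Comparing "accbcc" and "cadbaa" position by position:
  Position 0: 'a' vs 'c' => differ
  Position 1: 'c' vs 'a' => differ
  Position 2: 'c' vs 'd' => differ
  Position 3: 'b' vs 'b' => same
  Position 4: 'c' vs 'a' => differ
  Position 5: 'c' vs 'a' => differ
Total differences (Hamming distance): 5

5


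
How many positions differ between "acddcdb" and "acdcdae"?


Comparing "acddcdb" and "acdcdae" position by position:
  Position 0: 'a' vs 'a' => same
  Position 1: 'c' vs 'c' => same
  Position 2: 'd' vs 'd' => same
  Position 3: 'd' vs 'c' => DIFFER
  Position 4: 'c' vs 'd' => DIFFER
  Position 5: 'd' vs 'a' => DIFFER
  Position 6: 'b' vs 'e' => DIFFER
Positions that differ: 4

4


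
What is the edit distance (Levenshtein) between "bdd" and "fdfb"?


Computing edit distance: "bdd" -> "fdfb"
DP table:
           f    d    f    b
      0    1    2    3    4
  b   1    1    2    3    3
  d   2    2    1    2    3
  d   3    3    2    2    3
Edit distance = dp[3][4] = 3

3


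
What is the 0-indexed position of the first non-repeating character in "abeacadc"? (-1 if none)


Input: abeacadc
Character frequencies:
  'a': 3
  'b': 1
  'c': 2
  'd': 1
  'e': 1
Scanning left to right for freq == 1:
  Position 0 ('a'): freq=3, skip
  Position 1 ('b'): unique! => answer = 1

1


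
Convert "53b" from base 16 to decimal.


Input: "53b" in base 16
Positional expansion:
  Digit '5' (value 5) x 16^2 = 1280
  Digit '3' (value 3) x 16^1 = 48
  Digit 'b' (value 11) x 16^0 = 11
Sum = 1339

1339


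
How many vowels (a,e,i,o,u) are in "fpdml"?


Input: fpdml
Checking each character:
  'f' at position 0: consonant
  'p' at position 1: consonant
  'd' at position 2: consonant
  'm' at position 3: consonant
  'l' at position 4: consonant
Total vowels: 0

0


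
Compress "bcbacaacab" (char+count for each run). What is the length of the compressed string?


Input: bcbacaacab
Runs:
  'b' x 1 => "b1"
  'c' x 1 => "c1"
  'b' x 1 => "b1"
  'a' x 1 => "a1"
  'c' x 1 => "c1"
  'a' x 2 => "a2"
  'c' x 1 => "c1"
  'a' x 1 => "a1"
  'b' x 1 => "b1"
Compressed: "b1c1b1a1c1a2c1a1b1"
Compressed length: 18

18


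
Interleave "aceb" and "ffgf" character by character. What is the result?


Interleaving "aceb" and "ffgf":
  Position 0: 'a' from first, 'f' from second => "af"
  Position 1: 'c' from first, 'f' from second => "cf"
  Position 2: 'e' from first, 'g' from second => "eg"
  Position 3: 'b' from first, 'f' from second => "bf"
Result: afcfegbf

afcfegbf


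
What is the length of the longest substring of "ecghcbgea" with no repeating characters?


Input: "ecghcbgea"
Sliding window (track last position of each char):
  Position 0 ('e'): window [0,0] length 1 -- new best
  Position 1 ('c'): window [0,1] length 2 -- new best
  Position 2 ('g'): window [0,2] length 3 -- new best
  Position 3 ('h'): window [0,3] length 4 -- new best
  Position 4 ('c'): repeat (last at 1), move window start to 2
  Position 4 ('c'): window [2,4] length 3
  Position 5 ('b'): window [2,5] length 4
  Position 6 ('g'): repeat (last at 2), move window start to 3
  Position 6 ('g'): window [3,6] length 4
  Position 7 ('e'): window [3,7] length 5 -- new best
  Position 8 ('a'): window [3,8] length 6 -- new best
Longest substring with no repeats: "hcbgea" with length 6

6


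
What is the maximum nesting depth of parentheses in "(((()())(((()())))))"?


Input: "(((()())(((()())))))"
Tracking depth:
  Position 0 '(': depth becomes 1
  Position 1 '(': depth becomes 2
  Position 2 '(': depth becomes 3
  Position 3 '(': depth becomes 4
  Position 4 ')': depth becomes 3
  Position 5 '(': depth becomes 4
  Position 6 ')': depth becomes 3
  Position 7 ')': depth becomes 2
  Position 8 '(': depth becomes 3
  Position 9 '(': depth becomes 4
  Position 10 '(': depth becomes 5
  Position 11 '(': depth becomes 6
  Position 12 ')': depth becomes 5
  Position 13 '(': depth becomes 6
  Position 14 ')': depth becomes 5
  Position 15 ')': depth becomes 4
  Position 16 ')': depth becomes 3
  Position 17 ')': depth becomes 2
  Position 18 ')': depth becomes 1
  Position 19 ')': depth becomes 0
Maximum depth reached: 6

6


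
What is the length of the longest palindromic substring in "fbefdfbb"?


Input: "fbefdfbb"
Checking substrings for palindromes:
  [3:6] "fdf" (len 3) => palindrome
  [6:8] "bb" (len 2) => palindrome
Longest palindromic substring: "fdf" with length 3

3


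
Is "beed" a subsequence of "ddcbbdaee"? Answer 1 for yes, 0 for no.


Check if "beed" is a subsequence of "ddcbbdaee"
Greedy scan:
  Position 0 ('d'): no match needed
  Position 1 ('d'): no match needed
  Position 2 ('c'): no match needed
  Position 3 ('b'): matches sub[0] = 'b'
  Position 4 ('b'): no match needed
  Position 5 ('d'): no match needed
  Position 6 ('a'): no match needed
  Position 7 ('e'): matches sub[1] = 'e'
  Position 8 ('e'): matches sub[2] = 'e'
Only matched 3/4 characters => not a subsequence

0


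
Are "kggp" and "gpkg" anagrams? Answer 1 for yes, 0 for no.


Strings: "kggp", "gpkg"
Sorted first:  ggkp
Sorted second: ggkp
Sorted forms match => anagrams

1


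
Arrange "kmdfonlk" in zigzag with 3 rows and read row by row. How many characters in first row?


Zigzag "kmdfonlk" into 3 rows:
Placing characters:
  'k' => row 0
  'm' => row 1
  'd' => row 2
  'f' => row 1
  'o' => row 0
  'n' => row 1
  'l' => row 2
  'k' => row 1
Rows:
  Row 0: "ko"
  Row 1: "mfnk"
  Row 2: "dl"
First row length: 2

2


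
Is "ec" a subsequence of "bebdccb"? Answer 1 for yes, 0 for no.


Check if "ec" is a subsequence of "bebdccb"
Greedy scan:
  Position 0 ('b'): no match needed
  Position 1 ('e'): matches sub[0] = 'e'
  Position 2 ('b'): no match needed
  Position 3 ('d'): no match needed
  Position 4 ('c'): matches sub[1] = 'c'
  Position 5 ('c'): no match needed
  Position 6 ('b'): no match needed
All 2 characters matched => is a subsequence

1


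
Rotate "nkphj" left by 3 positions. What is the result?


Input: "nkphj", rotate left by 3
First 3 characters: "nkp"
Remaining characters: "hj"
Concatenate remaining + first: "hj" + "nkp" = "hjnkp"

hjnkp


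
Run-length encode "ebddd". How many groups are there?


Input: ebddd
Scanning for consecutive runs:
  Group 1: 'e' x 1 (positions 0-0)
  Group 2: 'b' x 1 (positions 1-1)
  Group 3: 'd' x 3 (positions 2-4)
Total groups: 3

3


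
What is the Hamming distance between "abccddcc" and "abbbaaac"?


Comparing "abccddcc" and "abbbaaac" position by position:
  Position 0: 'a' vs 'a' => same
  Position 1: 'b' vs 'b' => same
  Position 2: 'c' vs 'b' => differ
  Position 3: 'c' vs 'b' => differ
  Position 4: 'd' vs 'a' => differ
  Position 5: 'd' vs 'a' => differ
  Position 6: 'c' vs 'a' => differ
  Position 7: 'c' vs 'c' => same
Total differences (Hamming distance): 5

5


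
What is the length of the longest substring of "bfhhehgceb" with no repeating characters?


Input: "bfhhehgceb"
Sliding window (track last position of each char):
  Position 0 ('b'): window [0,0] length 1 -- new best
  Position 1 ('f'): window [0,1] length 2 -- new best
  Position 2 ('h'): window [0,2] length 3 -- new best
  Position 3 ('h'): repeat (last at 2), move window start to 3
  Position 3 ('h'): window [3,3] length 1
  Position 4 ('e'): window [3,4] length 2
  Position 5 ('h'): repeat (last at 3), move window start to 4
  Position 5 ('h'): window [4,5] length 2
  Position 6 ('g'): window [4,6] length 3
  Position 7 ('c'): window [4,7] length 4 -- new best
  Position 8 ('e'): repeat (last at 4), move window start to 5
  Position 8 ('e'): window [5,8] length 4
  Position 9 ('b'): window [5,9] length 5 -- new best
Longest substring with no repeats: "hgceb" with length 5

5


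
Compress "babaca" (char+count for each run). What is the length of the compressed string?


Input: babaca
Runs:
  'b' x 1 => "b1"
  'a' x 1 => "a1"
  'b' x 1 => "b1"
  'a' x 1 => "a1"
  'c' x 1 => "c1"
  'a' x 1 => "a1"
Compressed: "b1a1b1a1c1a1"
Compressed length: 12

12


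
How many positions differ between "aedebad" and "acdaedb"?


Comparing "aedebad" and "acdaedb" position by position:
  Position 0: 'a' vs 'a' => same
  Position 1: 'e' vs 'c' => DIFFER
  Position 2: 'd' vs 'd' => same
  Position 3: 'e' vs 'a' => DIFFER
  Position 4: 'b' vs 'e' => DIFFER
  Position 5: 'a' vs 'd' => DIFFER
  Position 6: 'd' vs 'b' => DIFFER
Positions that differ: 5

5


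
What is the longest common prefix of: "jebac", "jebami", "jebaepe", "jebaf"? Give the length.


Words: jebac, jebami, jebaepe, jebaf
  Position 0: all 'j' => match
  Position 1: all 'e' => match
  Position 2: all 'b' => match
  Position 3: all 'a' => match
  Position 4: ('c', 'm', 'e', 'f') => mismatch, stop
LCP = "jeba" (length 4)

4


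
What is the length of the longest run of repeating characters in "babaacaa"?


Input: "babaacaa"
Scanning for longest run:
  Position 1 ('a'): new char, reset run to 1
  Position 2 ('b'): new char, reset run to 1
  Position 3 ('a'): new char, reset run to 1
  Position 4 ('a'): continues run of 'a', length=2
  Position 5 ('c'): new char, reset run to 1
  Position 6 ('a'): new char, reset run to 1
  Position 7 ('a'): continues run of 'a', length=2
Longest run: 'a' with length 2

2


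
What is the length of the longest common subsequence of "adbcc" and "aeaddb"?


LCS of "adbcc" and "aeaddb"
DP table:
           a    e    a    d    d    b
      0    0    0    0    0    0    0
  a   0    1    1    1    1    1    1
  d   0    1    1    1    2    2    2
  b   0    1    1    1    2    2    3
  c   0    1    1    1    2    2    3
  c   0    1    1    1    2    2    3
LCS length = dp[5][6] = 3

3


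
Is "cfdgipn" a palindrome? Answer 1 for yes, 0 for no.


Input: cfdgipn
Reversed: npigdfc
  Compare pos 0 ('c') with pos 6 ('n'): MISMATCH
  Compare pos 1 ('f') with pos 5 ('p'): MISMATCH
  Compare pos 2 ('d') with pos 4 ('i'): MISMATCH
Result: not a palindrome

0


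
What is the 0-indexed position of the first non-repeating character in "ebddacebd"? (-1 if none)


Input: ebddacebd
Character frequencies:
  'a': 1
  'b': 2
  'c': 1
  'd': 3
  'e': 2
Scanning left to right for freq == 1:
  Position 0 ('e'): freq=2, skip
  Position 1 ('b'): freq=2, skip
  Position 2 ('d'): freq=3, skip
  Position 3 ('d'): freq=3, skip
  Position 4 ('a'): unique! => answer = 4

4


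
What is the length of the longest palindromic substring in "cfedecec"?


Input: "cfedecec"
Checking substrings for palindromes:
  [2:5] "ede" (len 3) => palindrome
  [4:7] "ece" (len 3) => palindrome
  [5:8] "cec" (len 3) => palindrome
Longest palindromic substring: "ede" with length 3

3


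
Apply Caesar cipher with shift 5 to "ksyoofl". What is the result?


Caesar cipher: shift "ksyoofl" by 5
  'k' (pos 10) + 5 = pos 15 = 'p'
  's' (pos 18) + 5 = pos 23 = 'x'
  'y' (pos 24) + 5 = pos 3 = 'd'
  'o' (pos 14) + 5 = pos 19 = 't'
  'o' (pos 14) + 5 = pos 19 = 't'
  'f' (pos 5) + 5 = pos 10 = 'k'
  'l' (pos 11) + 5 = pos 16 = 'q'
Result: pxdttkq

pxdttkq


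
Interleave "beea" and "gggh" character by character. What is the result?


Interleaving "beea" and "gggh":
  Position 0: 'b' from first, 'g' from second => "bg"
  Position 1: 'e' from first, 'g' from second => "eg"
  Position 2: 'e' from first, 'g' from second => "eg"
  Position 3: 'a' from first, 'h' from second => "ah"
Result: bgegegah

bgegegah


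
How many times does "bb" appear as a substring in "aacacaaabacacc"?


Searching for "bb" in "aacacaaabacacc"
Scanning each position:
  Position 0: "aa" => no
  Position 1: "ac" => no
  Position 2: "ca" => no
  Position 3: "ac" => no
  Position 4: "ca" => no
  Position 5: "aa" => no
  Position 6: "aa" => no
  Position 7: "ab" => no
  Position 8: "ba" => no
  Position 9: "ac" => no
  Position 10: "ca" => no
  Position 11: "ac" => no
  Position 12: "cc" => no
Total occurrences: 0

0


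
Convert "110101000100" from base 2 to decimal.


Input: "110101000100" in base 2
Positional expansion:
  Digit '1' (value 1) x 2^11 = 2048
  Digit '1' (value 1) x 2^10 = 1024
  Digit '0' (value 0) x 2^9 = 0
  Digit '1' (value 1) x 2^8 = 256
  Digit '0' (value 0) x 2^7 = 0
  Digit '1' (value 1) x 2^6 = 64
  Digit '0' (value 0) x 2^5 = 0
  Digit '0' (value 0) x 2^4 = 0
  Digit '0' (value 0) x 2^3 = 0
  Digit '1' (value 1) x 2^2 = 4
  Digit '0' (value 0) x 2^1 = 0
  Digit '0' (value 0) x 2^0 = 0
Sum = 3396

3396


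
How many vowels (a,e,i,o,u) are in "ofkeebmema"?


Input: ofkeebmema
Checking each character:
  'o' at position 0: vowel (running total: 1)
  'f' at position 1: consonant
  'k' at position 2: consonant
  'e' at position 3: vowel (running total: 2)
  'e' at position 4: vowel (running total: 3)
  'b' at position 5: consonant
  'm' at position 6: consonant
  'e' at position 7: vowel (running total: 4)
  'm' at position 8: consonant
  'a' at position 9: vowel (running total: 5)
Total vowels: 5

5


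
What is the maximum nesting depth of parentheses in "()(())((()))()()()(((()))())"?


Input: "()(())((()))()()()(((()))())"
Tracking depth:
  Position 0 '(': depth becomes 1
  Position 1 ')': depth becomes 0
  Position 2 '(': depth becomes 1
  Position 3 '(': depth becomes 2
  Position 4 ')': depth becomes 1
  Position 5 ')': depth becomes 0
  Position 6 '(': depth becomes 1
  Position 7 '(': depth becomes 2
  Position 8 '(': depth becomes 3
  Position 9 ')': depth becomes 2
  Position 10 ')': depth becomes 1
  Position 11 ')': depth becomes 0
  Position 12 '(': depth becomes 1
  Position 13 ')': depth becomes 0
  Position 14 '(': depth becomes 1
  Position 15 ')': depth becomes 0
  Position 16 '(': depth becomes 1
  Position 17 ')': depth becomes 0
  Position 18 '(': depth becomes 1
  Position 19 '(': depth becomes 2
  Position 20 '(': depth becomes 3
  Position 21 '(': depth becomes 4
  Position 22 ')': depth becomes 3
  Position 23 ')': depth becomes 2
  Position 24 ')': depth becomes 1
  Position 25 '(': depth becomes 2
  Position 26 ')': depth becomes 1
  Position 27 ')': depth becomes 0
Maximum depth reached: 4

4


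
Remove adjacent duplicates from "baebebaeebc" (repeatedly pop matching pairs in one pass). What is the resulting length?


Input: baebebaeebc
Stack-based adjacent duplicate removal:
  Read 'b': push. Stack: b
  Read 'a': push. Stack: ba
  Read 'e': push. Stack: bae
  Read 'b': push. Stack: baeb
  Read 'e': push. Stack: baebe
  Read 'b': push. Stack: baebeb
  Read 'a': push. Stack: baebeba
  Read 'e': push. Stack: baebebae
  Read 'e': matches stack top 'e' => pop. Stack: baebeba
  Read 'b': push. Stack: baebebab
  Read 'c': push. Stack: baebebabc
Final stack: "baebebabc" (length 9)

9


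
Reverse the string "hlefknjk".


Input: hlefknjk
Reading characters right to left:
  Position 7: 'k'
  Position 6: 'j'
  Position 5: 'n'
  Position 4: 'k'
  Position 3: 'f'
  Position 2: 'e'
  Position 1: 'l'
  Position 0: 'h'
Reversed: kjnkfelh

kjnkfelh


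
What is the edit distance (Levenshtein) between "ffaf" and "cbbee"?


Computing edit distance: "ffaf" -> "cbbee"
DP table:
           c    b    b    e    e
      0    1    2    3    4    5
  f   1    1    2    3    4    5
  f   2    2    2    3    4    5
  a   3    3    3    3    4    5
  f   4    4    4    4    4    5
Edit distance = dp[4][5] = 5

5


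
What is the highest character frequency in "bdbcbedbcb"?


Input: bdbcbedbcb
Character counts:
  'b': 5
  'c': 2
  'd': 2
  'e': 1
Maximum frequency: 5

5


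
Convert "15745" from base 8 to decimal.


Input: "15745" in base 8
Positional expansion:
  Digit '1' (value 1) x 8^4 = 4096
  Digit '5' (value 5) x 8^3 = 2560
  Digit '7' (value 7) x 8^2 = 448
  Digit '4' (value 4) x 8^1 = 32
  Digit '5' (value 5) x 8^0 = 5
Sum = 7141

7141


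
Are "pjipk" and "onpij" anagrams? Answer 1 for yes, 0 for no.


Strings: "pjipk", "onpij"
Sorted first:  ijkpp
Sorted second: ijnop
Differ at position 2: 'k' vs 'n' => not anagrams

0


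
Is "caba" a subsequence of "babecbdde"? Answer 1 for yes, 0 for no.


Check if "caba" is a subsequence of "babecbdde"
Greedy scan:
  Position 0 ('b'): no match needed
  Position 1 ('a'): no match needed
  Position 2 ('b'): no match needed
  Position 3 ('e'): no match needed
  Position 4 ('c'): matches sub[0] = 'c'
  Position 5 ('b'): no match needed
  Position 6 ('d'): no match needed
  Position 7 ('d'): no match needed
  Position 8 ('e'): no match needed
Only matched 1/4 characters => not a subsequence

0
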